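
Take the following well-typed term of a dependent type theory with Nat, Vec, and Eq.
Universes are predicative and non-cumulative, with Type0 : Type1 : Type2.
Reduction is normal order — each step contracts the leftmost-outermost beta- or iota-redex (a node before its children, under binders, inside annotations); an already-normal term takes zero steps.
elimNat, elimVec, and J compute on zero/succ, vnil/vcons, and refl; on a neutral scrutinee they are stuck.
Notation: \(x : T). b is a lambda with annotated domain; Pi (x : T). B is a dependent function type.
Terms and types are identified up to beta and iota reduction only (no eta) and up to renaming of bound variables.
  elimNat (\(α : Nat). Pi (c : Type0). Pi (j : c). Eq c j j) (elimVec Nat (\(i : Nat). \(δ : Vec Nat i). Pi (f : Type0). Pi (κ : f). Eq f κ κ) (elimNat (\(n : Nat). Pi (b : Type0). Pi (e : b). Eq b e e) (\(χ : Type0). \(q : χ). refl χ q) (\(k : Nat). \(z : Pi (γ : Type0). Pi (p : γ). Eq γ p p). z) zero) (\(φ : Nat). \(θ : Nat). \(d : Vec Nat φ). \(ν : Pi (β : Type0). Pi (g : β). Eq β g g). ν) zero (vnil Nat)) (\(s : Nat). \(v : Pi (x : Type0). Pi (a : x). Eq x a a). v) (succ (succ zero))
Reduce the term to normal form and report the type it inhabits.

normal form:
  \(α : Type0). \(c : α). refl α c
the term's type:
  Pi (α : Type0). Pi (c : α). Eq α c c
observation: the first redex contracted is an elimNat iota-redex; the normal form is reached in 9 normal-order steps.


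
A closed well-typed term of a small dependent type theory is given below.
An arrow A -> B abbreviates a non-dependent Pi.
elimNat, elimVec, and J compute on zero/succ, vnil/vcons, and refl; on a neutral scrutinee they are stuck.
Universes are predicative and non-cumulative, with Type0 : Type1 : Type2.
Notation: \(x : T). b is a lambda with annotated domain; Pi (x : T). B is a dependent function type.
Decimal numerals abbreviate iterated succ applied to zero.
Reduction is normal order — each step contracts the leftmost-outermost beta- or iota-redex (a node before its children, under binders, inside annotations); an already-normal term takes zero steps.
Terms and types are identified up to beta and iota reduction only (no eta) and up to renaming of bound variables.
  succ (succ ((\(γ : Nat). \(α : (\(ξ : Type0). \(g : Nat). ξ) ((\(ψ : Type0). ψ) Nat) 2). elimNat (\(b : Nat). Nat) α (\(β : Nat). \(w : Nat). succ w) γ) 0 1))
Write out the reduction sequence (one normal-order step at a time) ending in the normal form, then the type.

normal-order reduction sequence:
  succ (succ ((\(γ : Nat). \(α : (\(ξ : Type0). \(g : Nat). ξ) ((\(ψ : Type0). ψ) Nat) 2). elimNat (\(b : Nat). Nat) α (\(β : Nat). \(w : Nat). succ w) γ) 0 1))
  ~> succ (succ ((\(γ : (\(α : Type0). \(ξ : Nat). α) ((\(g : Type0). g) Nat) 2). elimNat (\(ψ : Nat). Nat) γ (\(b : Nat). \(β : Nat). succ β) 0) 1))
  ~> succ (succ (elimNat (\(γ : Nat). Nat) 1 (\(α : Nat). \(ξ : Nat). succ ξ) 0))
  ~> 3
the term's type:
  Nat


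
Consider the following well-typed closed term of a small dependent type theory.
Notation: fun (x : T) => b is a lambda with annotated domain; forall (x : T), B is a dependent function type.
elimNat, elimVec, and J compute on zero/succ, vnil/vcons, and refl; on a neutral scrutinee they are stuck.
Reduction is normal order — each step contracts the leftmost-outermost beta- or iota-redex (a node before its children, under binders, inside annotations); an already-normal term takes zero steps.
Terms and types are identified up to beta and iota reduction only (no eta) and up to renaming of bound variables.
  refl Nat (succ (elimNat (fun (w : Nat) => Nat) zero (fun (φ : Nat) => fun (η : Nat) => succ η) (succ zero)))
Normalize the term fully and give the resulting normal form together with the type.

reduced normal form:
  refl Nat (succ (succ zero))
the term's type:
  Eq Nat (succ (succ zero)) (succ (succ zero))
observation: normalization takes exactly 4 steps under the normal-order strategy.


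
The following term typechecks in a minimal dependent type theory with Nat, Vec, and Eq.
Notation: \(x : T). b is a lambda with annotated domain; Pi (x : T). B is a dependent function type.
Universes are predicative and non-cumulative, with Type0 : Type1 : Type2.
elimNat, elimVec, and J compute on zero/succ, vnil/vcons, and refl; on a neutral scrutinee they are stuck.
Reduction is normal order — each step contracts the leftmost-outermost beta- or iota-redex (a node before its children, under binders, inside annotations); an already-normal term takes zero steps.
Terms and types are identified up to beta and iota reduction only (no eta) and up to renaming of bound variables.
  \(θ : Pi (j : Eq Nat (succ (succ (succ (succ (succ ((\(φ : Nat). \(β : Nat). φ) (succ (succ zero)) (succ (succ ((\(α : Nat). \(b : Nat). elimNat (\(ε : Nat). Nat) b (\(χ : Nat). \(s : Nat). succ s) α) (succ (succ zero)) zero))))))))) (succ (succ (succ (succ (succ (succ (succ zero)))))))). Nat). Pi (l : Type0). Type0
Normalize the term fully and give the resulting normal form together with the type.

resulting normal form:
  \(θ : Pi (j : Eq Nat (succ (succ (succ (succ (succ (succ (succ zero))))))) (succ (succ (succ (succ (succ (succ (succ zero)))))))). Nat). Pi (φ : Type0). Type0
type:
  Pi (θ : Pi (j : Eq Nat (succ (succ (succ (succ (succ (succ (succ zero))))))) (succ (succ (succ (succ (succ (succ (succ zero)))))))). Nat). Type1
observation: the leftmost-outermost redex is a beta-redex, and normalization takes 2 steps.


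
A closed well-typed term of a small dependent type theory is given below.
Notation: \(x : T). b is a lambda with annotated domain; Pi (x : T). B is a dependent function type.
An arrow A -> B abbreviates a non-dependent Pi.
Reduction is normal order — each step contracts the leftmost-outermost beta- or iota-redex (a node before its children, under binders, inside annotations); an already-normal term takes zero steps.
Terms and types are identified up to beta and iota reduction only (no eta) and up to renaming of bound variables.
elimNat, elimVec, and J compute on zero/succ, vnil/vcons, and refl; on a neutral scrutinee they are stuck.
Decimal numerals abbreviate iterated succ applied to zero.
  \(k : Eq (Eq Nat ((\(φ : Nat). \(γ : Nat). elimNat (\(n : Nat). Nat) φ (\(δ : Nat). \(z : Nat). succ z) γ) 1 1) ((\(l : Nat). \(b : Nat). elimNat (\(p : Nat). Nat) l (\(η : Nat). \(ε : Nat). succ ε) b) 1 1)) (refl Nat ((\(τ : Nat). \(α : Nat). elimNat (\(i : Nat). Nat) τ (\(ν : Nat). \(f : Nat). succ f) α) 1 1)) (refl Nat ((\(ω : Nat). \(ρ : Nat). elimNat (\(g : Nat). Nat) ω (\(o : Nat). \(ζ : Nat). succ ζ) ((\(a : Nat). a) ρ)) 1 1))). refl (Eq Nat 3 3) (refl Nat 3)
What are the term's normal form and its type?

resulting normal form:
  \(k : Eq (Eq Nat 2 2) (refl Nat 2) (refl Nat 2)). refl (Eq Nat 3 3) (refl Nat 3)
type:
  Eq (Eq Nat 2 2) (refl Nat 2) (refl Nat 2) -> Eq (Eq Nat 3 3) (refl Nat 3) (refl Nat 3)


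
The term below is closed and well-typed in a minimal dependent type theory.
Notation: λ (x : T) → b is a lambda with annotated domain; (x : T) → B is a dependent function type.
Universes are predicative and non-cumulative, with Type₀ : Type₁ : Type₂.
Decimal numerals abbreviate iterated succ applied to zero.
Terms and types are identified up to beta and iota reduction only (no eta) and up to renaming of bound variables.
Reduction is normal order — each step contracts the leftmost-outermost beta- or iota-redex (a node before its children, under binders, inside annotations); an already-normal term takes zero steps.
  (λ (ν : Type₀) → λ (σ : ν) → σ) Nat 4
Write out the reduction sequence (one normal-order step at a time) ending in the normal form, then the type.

normal-order reduction:
  (λ (ν : Type₀) → λ (σ : ν) → σ) Nat 4
  ~> (λ (ν : Nat) → ν) 4
  ~> 4
the term's type:
  Nat


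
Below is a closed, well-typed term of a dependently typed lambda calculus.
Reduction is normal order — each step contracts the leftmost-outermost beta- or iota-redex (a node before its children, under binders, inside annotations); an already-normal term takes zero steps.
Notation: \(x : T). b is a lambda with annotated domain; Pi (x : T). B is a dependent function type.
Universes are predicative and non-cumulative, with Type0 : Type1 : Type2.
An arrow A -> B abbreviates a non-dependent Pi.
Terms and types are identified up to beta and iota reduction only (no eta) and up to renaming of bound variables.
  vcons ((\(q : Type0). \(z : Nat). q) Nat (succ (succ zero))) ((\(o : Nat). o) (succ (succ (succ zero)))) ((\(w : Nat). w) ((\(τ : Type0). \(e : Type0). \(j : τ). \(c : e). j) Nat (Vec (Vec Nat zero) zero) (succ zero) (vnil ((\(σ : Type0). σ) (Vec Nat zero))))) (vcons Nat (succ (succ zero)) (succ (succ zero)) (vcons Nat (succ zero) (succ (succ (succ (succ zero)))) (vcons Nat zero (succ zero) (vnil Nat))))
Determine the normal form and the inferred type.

reduced normal form:
  vcons Nat (succ (succ (succ zero))) (succ zero) (vcons Nat (succ (succ zero)) (succ (succ zero)) (vcons Nat (succ zero) (succ (succ (succ (succ zero)))) (vcons Nat zero (succ zero) (vnil Nat))))
inferred type:
  Vec Nat (succ (succ (succ (succ zero))))
observation: the term reaches its normal form after 8 normal-order steps.


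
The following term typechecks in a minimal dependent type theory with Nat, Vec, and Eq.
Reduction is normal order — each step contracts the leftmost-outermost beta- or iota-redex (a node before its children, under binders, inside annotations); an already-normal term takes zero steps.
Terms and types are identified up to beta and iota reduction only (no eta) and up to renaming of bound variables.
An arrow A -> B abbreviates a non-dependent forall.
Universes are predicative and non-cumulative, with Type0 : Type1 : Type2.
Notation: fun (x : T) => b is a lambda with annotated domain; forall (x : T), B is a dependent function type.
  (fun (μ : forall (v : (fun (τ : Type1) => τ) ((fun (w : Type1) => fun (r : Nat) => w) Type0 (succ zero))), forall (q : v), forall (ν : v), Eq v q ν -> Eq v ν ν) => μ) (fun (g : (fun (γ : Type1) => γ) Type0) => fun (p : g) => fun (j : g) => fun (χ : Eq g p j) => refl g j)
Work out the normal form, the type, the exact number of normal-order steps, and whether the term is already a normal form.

resulting normal form:
  fun (μ : Type0) => fun (v : μ) => fun (τ : μ) => fun (w : Eq μ v τ) => refl μ τ
inferred type:
  forall (μ : Type0), forall (v : μ), forall (τ : μ), Eq μ v τ -> Eq μ τ τ
steps to reach normal form (normal order): 2
started in normal form: no
first redex: a beta-redex


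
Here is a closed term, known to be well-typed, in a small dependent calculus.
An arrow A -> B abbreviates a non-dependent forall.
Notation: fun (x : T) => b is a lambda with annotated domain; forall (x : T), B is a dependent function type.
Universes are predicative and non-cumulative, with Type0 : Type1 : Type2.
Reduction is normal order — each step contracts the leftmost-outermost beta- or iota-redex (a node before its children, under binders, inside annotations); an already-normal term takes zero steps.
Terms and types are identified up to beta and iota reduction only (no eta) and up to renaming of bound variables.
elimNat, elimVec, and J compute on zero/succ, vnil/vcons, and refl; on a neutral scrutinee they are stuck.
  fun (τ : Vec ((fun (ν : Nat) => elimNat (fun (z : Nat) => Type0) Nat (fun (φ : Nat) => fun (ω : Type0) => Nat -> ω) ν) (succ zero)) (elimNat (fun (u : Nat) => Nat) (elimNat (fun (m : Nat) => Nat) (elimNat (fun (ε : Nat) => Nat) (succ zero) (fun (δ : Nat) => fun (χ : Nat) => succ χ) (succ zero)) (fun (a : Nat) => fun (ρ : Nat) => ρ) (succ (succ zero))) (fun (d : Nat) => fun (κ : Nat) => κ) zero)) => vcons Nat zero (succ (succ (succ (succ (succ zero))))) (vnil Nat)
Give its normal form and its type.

resulting normal form:
  fun (τ : Vec (Nat -> Nat) (succ (succ zero))) => vcons Nat zero (succ (succ (succ (succ (succ zero))))) (vnil Nat)
type:
  Vec (Nat -> Nat) (succ (succ zero)) -> Vec Nat (succ zero)
observation: normalization takes exactly 17 steps under the normal-order strategy.


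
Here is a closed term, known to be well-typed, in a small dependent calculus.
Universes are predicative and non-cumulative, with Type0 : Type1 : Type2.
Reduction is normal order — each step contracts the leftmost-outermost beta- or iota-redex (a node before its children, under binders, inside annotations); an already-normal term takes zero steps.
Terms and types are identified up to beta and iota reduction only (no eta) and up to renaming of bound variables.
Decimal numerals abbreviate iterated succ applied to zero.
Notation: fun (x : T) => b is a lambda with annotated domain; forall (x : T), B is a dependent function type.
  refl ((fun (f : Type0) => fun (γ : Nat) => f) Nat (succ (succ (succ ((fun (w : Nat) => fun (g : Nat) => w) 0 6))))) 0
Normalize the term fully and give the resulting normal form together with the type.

reduced normal form:
  refl Nat 0
type:
  Eq Nat 0 0


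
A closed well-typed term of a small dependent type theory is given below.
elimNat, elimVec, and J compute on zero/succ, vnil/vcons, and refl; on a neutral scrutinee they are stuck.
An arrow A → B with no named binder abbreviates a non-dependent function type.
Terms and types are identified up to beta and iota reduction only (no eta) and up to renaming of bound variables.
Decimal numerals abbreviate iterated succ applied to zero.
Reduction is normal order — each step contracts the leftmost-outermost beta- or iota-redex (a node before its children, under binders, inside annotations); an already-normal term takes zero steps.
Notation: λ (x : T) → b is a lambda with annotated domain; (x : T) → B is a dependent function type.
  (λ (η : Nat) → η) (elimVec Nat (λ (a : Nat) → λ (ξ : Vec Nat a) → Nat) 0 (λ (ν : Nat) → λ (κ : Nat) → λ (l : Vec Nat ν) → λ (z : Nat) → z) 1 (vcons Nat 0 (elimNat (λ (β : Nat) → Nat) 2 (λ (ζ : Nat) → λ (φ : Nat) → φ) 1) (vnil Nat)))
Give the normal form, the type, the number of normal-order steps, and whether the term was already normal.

normal form:
  0
the term's type:
  Nat
normal-order step count: 7
term was already normal: no
first contracted redex: a beta-redex


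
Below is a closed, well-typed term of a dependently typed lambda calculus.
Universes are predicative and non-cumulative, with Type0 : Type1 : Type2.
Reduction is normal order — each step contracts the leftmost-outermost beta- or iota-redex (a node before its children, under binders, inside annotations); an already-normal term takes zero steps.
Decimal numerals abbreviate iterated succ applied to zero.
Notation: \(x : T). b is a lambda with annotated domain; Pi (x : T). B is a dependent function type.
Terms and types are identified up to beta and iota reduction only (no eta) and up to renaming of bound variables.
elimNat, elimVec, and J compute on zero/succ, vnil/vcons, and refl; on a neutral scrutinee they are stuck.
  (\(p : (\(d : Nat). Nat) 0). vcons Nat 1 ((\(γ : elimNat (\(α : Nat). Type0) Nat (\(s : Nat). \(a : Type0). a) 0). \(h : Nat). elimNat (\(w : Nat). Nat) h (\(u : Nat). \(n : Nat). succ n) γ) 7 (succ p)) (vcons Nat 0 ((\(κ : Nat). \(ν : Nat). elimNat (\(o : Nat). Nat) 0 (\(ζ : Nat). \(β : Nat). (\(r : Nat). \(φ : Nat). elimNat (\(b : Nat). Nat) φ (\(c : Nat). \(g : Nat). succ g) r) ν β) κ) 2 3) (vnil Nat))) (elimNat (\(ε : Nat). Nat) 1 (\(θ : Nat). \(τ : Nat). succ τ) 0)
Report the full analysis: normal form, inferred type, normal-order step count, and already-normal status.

normal form:
  vcons Nat 1 9 (vcons Nat 0 6 (vnil Nat))
inferred type:
  Vec Nat 2
normal-order step count: 59
already normal: no
first contracted redex: a beta-redex


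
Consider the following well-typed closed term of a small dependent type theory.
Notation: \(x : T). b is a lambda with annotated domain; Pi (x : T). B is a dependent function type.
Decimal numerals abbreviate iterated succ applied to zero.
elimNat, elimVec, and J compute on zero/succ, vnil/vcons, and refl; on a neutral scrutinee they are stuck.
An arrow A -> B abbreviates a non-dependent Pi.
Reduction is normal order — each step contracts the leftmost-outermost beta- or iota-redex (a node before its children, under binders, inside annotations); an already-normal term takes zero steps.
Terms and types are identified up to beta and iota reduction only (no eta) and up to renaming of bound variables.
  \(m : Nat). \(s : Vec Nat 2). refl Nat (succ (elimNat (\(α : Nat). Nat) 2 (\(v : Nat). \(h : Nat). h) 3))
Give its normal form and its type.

resulting normal form:
  \(m : Nat). \(s : Vec Nat 2). refl Nat 3
the term's type:
  Nat -> Vec Nat 2 -> Eq Nat 3 3


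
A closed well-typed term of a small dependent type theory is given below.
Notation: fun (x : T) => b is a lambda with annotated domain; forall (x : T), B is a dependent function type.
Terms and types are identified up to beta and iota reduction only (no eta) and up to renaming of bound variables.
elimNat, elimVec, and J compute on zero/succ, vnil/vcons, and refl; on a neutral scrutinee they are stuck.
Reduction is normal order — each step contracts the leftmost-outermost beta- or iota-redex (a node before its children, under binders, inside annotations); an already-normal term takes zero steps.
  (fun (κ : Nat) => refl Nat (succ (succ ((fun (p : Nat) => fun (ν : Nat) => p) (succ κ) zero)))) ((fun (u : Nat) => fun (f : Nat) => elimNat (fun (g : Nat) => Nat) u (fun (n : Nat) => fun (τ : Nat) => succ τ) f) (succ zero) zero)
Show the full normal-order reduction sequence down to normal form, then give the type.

normal-order reduction:
  (fun (κ : Nat) => refl Nat (succ (succ ((fun (p : Nat) => fun (ν : Nat) => p) (succ κ) zero)))) ((fun (u : Nat) => fun (f : Nat) => elimNat (fun (g : Nat) => Nat) u (fun (n : Nat) => fun (τ : Nat) => succ τ) f) (succ zero) zero)
  ~> refl Nat (succ (succ ((fun (κ : Nat) => fun (p : Nat) => κ) (succ ((fun (ν : Nat) => fun (u : Nat) => elimNat (fun (f : Nat) => Nat) ν (fun (g : Nat) => fun (n : Nat) => succ n) u) (succ zero) zero)) zero)))
  ~> refl Nat (succ (succ ((fun (κ : Nat) => succ ((fun (p : Nat) => fun (ν : Nat) => elimNat (fun (u : Nat) => Nat) p (fun (f : Nat) => fun (g : Nat) => succ g) ν) (succ zero) zero)) zero)))
  ~> refl Nat (succ (succ (succ ((fun (κ : Nat) => fun (p : Nat) => elimNat (fun (ν : Nat) => Nat) κ (fun (u : Nat) => fun (f : Nat) => succ f) p) (succ zero) zero))))
  ~> refl Nat (succ (succ (succ ((fun (κ : Nat) => elimNat (fun (p : Nat) => Nat) (succ zero) (fun (ν : Nat) => fun (u : Nat) => succ u) κ) zero))))
  ~> refl Nat (succ (succ (succ (elimNat (fun (κ : Nat) => Nat) (succ zero) (fun (p : Nat) => fun (ν : Nat) => succ ν) zero))))
  ~> refl Nat (succ (succ (succ (succ zero))))
type:
  Eq Nat (succ (succ (succ (succ zero)))) (succ (succ (succ (succ zero))))


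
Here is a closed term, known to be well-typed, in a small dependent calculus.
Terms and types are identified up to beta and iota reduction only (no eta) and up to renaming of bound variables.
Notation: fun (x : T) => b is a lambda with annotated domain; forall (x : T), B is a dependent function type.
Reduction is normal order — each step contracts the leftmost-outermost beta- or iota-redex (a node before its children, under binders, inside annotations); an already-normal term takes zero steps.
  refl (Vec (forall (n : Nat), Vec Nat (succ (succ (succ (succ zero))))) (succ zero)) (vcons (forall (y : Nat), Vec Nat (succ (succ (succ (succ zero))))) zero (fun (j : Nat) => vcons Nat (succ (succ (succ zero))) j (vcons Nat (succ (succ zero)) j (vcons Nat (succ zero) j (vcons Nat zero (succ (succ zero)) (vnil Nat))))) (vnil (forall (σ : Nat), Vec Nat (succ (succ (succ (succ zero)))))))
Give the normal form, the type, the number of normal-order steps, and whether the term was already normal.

reduced normal form:
  refl (Vec (forall (n : Nat), Vec Nat (succ (succ (succ (succ zero))))) (succ zero)) (vcons (forall (y : Nat), Vec Nat (succ (succ (succ (succ zero))))) zero (fun (j : Nat) => vcons Nat (succ (succ (succ zero))) j (vcons Nat (succ (succ zero)) j (vcons Nat (succ zero) j (vcons Nat zero (succ (succ zero)) (vnil Nat))))) (vnil (forall (σ : Nat), Vec Nat (succ (succ (succ (succ zero)))))))
inferred type:
  Eq (Vec (forall (n : Nat), Vec Nat (succ (succ (succ (succ zero))))) (succ zero)) (vcons (forall (y : Nat), Vec Nat (succ (succ (succ (succ zero))))) zero (fun (j : Nat) => vcons Nat (succ (succ (succ zero))) j (vcons Nat (succ (succ zero)) j (vcons Nat (succ zero) j (vcons Nat zero (succ (succ zero)) (vnil Nat))))) (vnil (forall (σ : Nat), Vec Nat (succ (succ (succ (succ zero))))))) (vcons (forall (o : Nat), Vec Nat (succ (succ (succ (succ zero))))) zero (fun (δ : Nat) => vcons Nat (succ (succ (succ zero))) δ (vcons Nat (succ (succ zero)) δ (vcons Nat (succ zero) δ (vcons Nat zero (succ (succ zero)) (vnil Nat))))) (vnil (forall (α : Nat), Vec Nat (succ (succ (succ (succ zero)))))))
reduction steps (normal order): 0
already normal: yes


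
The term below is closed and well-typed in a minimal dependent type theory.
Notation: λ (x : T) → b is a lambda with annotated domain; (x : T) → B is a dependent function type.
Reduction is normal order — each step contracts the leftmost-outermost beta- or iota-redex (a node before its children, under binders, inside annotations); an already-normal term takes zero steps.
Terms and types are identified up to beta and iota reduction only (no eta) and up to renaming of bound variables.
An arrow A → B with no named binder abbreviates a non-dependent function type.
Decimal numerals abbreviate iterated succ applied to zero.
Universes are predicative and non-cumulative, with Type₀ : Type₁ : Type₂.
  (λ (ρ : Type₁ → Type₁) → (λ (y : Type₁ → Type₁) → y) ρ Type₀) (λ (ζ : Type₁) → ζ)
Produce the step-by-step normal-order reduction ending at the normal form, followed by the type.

normal-order reduction sequence:
  (λ (ρ : Type₁ → Type₁) → (λ (y : Type₁ → Type₁) → y) ρ Type₀) (λ (ζ : Type₁) → ζ)
  ~> (λ (ρ : Type₁ → Type₁) → ρ) (λ (y : Type₁) → y) Type₀
  ~> (λ (ρ : Type₁) → ρ) Type₀
  ~> Type₀
inferred type:
  Type₁


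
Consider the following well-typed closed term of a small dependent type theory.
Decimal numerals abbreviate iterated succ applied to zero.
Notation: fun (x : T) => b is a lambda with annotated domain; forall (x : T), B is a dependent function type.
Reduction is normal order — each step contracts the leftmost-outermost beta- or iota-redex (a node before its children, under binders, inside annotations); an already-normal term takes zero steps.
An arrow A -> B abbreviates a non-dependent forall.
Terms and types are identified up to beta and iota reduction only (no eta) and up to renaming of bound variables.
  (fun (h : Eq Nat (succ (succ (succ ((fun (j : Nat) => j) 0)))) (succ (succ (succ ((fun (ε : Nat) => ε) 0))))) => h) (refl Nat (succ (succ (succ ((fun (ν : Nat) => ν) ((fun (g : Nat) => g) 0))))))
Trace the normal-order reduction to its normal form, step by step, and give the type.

reduction (normal order):
  (fun (h : Eq Nat (succ (succ (succ ((fun (j : Nat) => j) 0)))) (succ (succ (succ ((fun (ε : Nat) => ε) 0))))) => h) (refl Nat (succ (succ (succ ((fun (ν : Nat) => ν) ((fun (g : Nat) => g) 0))))))
  ~> refl Nat (succ (succ (succ ((fun (h : Nat) => h) ((fun (j : Nat) => j) 0)))))
  ~> refl Nat (succ (succ (succ ((fun (h : Nat) => h) 0))))
  ~> refl Nat 3
the term's type:
  Eq Nat 3 3


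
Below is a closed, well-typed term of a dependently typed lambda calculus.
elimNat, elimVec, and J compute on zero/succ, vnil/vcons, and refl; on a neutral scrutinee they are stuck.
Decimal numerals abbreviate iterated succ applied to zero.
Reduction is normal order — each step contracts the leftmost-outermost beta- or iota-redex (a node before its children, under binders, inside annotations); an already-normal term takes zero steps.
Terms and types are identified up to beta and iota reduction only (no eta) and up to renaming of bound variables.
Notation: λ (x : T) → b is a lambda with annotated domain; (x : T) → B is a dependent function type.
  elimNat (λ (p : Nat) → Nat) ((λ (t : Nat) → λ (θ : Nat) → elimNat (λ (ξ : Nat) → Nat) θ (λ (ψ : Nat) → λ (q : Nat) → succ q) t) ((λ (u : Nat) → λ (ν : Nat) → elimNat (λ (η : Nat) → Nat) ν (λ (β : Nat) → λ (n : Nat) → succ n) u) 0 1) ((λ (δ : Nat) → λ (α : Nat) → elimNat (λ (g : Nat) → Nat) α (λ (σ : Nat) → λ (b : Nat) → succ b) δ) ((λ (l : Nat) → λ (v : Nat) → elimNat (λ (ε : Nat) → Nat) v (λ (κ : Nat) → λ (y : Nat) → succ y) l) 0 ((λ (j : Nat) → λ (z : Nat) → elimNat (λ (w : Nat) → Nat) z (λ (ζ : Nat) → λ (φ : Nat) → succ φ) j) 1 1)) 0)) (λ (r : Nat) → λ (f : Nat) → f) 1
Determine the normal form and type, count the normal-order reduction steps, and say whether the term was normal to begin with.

normal form:
  3
the term's type:
  Nat
normal-order step count: 31
started in normal form: no
first redex: an elimNat iota-redex


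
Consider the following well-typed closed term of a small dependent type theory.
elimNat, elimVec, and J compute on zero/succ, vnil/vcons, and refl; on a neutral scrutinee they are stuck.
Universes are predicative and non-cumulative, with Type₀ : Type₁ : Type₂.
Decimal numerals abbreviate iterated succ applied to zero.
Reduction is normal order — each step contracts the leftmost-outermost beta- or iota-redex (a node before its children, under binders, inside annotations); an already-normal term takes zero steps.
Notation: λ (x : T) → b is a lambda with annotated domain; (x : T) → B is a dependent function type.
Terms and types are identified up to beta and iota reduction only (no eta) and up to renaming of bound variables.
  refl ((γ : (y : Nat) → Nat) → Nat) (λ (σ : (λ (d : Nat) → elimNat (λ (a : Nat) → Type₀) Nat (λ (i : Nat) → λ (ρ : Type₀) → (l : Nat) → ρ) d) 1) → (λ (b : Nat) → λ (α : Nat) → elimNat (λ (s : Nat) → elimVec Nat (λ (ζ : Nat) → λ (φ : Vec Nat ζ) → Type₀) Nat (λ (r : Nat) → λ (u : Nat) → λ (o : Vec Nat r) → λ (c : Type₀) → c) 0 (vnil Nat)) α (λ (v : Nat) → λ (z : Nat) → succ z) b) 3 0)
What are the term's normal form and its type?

resulting normal form:
  refl ((γ : (y : Nat) → Nat) → Nat) (λ (σ : (d : Nat) → Nat) → 3)
inferred type:
  Eq ((γ : (y : Nat) → Nat) → Nat) (λ (σ : (d : Nat) → Nat) → 3) (λ (a : (i : Nat) → Nat) → 3)


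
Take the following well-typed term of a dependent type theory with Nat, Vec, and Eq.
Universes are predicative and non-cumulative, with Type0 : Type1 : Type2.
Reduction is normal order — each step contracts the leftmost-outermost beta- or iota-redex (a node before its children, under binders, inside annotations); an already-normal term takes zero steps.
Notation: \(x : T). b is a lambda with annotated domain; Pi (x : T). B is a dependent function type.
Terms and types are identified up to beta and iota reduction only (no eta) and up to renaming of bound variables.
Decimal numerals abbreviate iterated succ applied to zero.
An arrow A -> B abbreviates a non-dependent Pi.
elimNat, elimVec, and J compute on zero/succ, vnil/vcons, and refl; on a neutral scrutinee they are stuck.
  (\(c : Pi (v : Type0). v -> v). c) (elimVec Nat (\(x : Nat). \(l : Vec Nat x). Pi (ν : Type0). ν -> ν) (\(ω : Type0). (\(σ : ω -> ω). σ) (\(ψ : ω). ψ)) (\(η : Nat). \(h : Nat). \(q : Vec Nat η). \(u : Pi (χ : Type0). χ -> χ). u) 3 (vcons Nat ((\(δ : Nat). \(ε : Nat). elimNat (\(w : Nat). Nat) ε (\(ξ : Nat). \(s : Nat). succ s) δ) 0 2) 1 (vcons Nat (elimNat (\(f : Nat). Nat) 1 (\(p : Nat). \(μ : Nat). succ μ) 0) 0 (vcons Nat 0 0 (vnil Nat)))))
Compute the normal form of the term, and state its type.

resulting normal form:
  \(c : Type0). \(v : c). v
the term's type:
  Pi (c : Type0). c -> c
observation: the first redex contracted is a beta-redex; the normal form is reached in 18 normal-order steps.


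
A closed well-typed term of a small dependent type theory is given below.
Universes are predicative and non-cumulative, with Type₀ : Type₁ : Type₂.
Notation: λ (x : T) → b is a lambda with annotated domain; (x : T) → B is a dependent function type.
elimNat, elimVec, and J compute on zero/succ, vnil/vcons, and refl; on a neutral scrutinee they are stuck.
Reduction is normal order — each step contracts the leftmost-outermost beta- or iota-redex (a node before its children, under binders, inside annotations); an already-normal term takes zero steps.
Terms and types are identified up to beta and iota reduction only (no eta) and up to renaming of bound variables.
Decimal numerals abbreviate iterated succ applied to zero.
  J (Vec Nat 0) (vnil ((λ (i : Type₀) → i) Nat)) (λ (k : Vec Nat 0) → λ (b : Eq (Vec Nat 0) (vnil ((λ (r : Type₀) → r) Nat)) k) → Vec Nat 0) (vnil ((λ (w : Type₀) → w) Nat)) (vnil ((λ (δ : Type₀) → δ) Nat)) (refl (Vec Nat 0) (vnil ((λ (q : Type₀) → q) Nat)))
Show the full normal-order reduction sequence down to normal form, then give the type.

normal-order reduction sequence:
  J (Vec Nat 0) (vnil ((λ (i : Type₀) → i) Nat)) (λ (k : Vec Nat 0) → λ (b : Eq (Vec Nat 0) (vnil ((λ (r : Type₀) → r) Nat)) k) → Vec Nat 0) (vnil ((λ (w : Type₀) → w) Nat)) (vnil ((λ (δ : Type₀) → δ) Nat)) (refl (Vec Nat 0) (vnil ((λ (q : Type₀) → q) Nat)))
  ~> vnil ((λ (i : Type₀) → i) Nat)
  ~> vnil Nat
inferred type:
  Vec Nat 0


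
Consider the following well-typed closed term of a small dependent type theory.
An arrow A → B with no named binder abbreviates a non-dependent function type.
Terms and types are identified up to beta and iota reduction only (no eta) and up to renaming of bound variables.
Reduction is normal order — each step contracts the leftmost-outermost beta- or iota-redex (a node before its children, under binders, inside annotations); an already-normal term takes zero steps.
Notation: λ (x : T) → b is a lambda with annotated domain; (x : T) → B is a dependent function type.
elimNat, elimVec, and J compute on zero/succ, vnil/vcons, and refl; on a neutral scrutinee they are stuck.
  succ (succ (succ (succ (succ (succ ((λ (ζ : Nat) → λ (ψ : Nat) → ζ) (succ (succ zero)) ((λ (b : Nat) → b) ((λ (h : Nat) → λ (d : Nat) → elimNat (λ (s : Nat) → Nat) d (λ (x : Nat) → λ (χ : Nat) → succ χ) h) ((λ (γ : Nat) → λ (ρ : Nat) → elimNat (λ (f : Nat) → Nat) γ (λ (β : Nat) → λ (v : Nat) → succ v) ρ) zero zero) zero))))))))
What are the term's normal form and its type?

resulting normal form:
  succ (succ (succ (succ (succ (succ (succ (succ zero)))))))
the term's type:
  Nat
observation: 2 normal-order steps normalize the term, beginning with a beta-redex.


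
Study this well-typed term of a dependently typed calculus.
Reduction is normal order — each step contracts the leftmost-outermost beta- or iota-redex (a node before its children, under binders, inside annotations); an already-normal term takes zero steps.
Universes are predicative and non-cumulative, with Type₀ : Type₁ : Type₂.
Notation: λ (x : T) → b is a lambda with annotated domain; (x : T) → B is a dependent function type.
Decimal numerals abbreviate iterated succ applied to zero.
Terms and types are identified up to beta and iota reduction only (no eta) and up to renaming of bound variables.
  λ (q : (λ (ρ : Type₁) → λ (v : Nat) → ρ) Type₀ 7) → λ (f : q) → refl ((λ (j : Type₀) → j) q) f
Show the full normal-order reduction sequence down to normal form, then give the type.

normal-order reduction sequence:
  λ (q : (λ (ρ : Type₁) → λ (v : Nat) → ρ) Type₀ 7) → λ (f : q) → refl ((λ (j : Type₀) → j) q) f
  ~> λ (q : (λ (ρ : Nat) → Type₀) 7) → λ (v : q) → refl ((λ (f : Type₀) → f) q) v
  ~> λ (q : Type₀) → λ (ρ : q) → refl ((λ (v : Type₀) → v) q) ρ
  ~> λ (q : Type₀) → λ (ρ : q) → refl q ρ
inferred type:
  (q : Type₀) → (ρ : q) → Eq q ρ ρ


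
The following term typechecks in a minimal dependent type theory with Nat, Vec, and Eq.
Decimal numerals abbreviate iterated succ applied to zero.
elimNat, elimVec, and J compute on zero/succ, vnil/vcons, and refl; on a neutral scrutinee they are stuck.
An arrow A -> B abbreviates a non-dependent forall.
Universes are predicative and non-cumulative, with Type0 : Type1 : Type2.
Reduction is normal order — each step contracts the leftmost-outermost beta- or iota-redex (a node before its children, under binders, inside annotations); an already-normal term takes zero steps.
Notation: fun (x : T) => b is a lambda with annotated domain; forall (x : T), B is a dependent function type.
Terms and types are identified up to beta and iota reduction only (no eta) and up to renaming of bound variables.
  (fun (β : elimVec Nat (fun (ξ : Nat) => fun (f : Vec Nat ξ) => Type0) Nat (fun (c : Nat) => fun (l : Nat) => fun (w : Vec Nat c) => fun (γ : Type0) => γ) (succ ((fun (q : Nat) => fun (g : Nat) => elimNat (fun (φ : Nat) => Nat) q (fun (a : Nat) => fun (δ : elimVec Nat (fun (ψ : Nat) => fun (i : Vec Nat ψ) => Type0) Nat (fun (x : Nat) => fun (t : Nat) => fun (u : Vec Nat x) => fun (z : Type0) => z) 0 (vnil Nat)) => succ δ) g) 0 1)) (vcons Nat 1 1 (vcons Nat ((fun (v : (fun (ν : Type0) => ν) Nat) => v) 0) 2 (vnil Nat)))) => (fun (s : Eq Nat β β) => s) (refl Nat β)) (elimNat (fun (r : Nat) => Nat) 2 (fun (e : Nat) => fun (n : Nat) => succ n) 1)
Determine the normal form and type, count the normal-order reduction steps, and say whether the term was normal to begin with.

normal form:
  refl Nat 3
the term's type:
  Eq Nat 3 3
steps to reach normal form (normal order): 6
started in normal form: no
first contracted redex: a beta-redex


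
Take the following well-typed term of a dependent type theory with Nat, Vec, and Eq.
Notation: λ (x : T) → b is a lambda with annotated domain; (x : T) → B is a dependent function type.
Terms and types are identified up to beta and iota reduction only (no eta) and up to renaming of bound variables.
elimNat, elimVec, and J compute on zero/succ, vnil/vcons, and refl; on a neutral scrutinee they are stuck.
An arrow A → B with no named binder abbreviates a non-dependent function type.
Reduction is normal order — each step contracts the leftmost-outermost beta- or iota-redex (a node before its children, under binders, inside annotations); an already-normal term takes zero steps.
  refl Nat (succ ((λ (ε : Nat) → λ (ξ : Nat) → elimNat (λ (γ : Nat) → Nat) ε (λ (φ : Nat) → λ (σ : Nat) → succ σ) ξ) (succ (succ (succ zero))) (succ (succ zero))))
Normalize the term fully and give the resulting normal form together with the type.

normal form:
  refl Nat (succ (succ (succ (succ (succ (succ zero))))))
type:
  Eq Nat (succ (succ (succ (succ (succ (succ zero)))))) (succ (succ (succ (succ (succ (succ zero))))))
observation: normalization takes exactly 9 steps under the normal-order strategy.


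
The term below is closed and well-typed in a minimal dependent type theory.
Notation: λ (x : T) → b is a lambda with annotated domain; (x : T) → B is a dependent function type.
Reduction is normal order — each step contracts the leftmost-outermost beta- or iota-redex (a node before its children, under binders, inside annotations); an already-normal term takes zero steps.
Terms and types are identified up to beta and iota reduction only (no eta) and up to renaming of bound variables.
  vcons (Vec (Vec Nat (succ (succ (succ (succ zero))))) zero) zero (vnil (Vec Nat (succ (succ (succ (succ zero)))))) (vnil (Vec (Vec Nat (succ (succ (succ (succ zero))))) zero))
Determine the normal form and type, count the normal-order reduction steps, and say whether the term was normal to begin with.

normal form:
  vcons (Vec (Vec Nat (succ (succ (succ (succ zero))))) zero) zero (vnil (Vec Nat (succ (succ (succ (succ zero)))))) (vnil (Vec (Vec Nat (succ (succ (succ (succ zero))))) zero))
inferred type:
  Vec (Vec (Vec Nat (succ (succ (succ (succ zero))))) zero) (succ zero)
normal-order step count: 0
term was already normal: yes


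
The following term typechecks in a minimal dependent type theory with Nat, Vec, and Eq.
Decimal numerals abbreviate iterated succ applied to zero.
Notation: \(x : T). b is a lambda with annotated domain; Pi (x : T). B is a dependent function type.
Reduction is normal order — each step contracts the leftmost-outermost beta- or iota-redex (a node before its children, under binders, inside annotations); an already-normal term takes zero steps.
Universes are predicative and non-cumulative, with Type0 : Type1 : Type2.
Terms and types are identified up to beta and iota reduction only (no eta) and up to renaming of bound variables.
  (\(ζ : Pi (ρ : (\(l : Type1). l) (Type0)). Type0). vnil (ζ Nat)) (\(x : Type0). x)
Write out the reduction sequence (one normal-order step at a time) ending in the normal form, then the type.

normal-order reduction:
  (\(ζ : Pi (ρ : (\(l : Type1). l) (Type0)). Type0). vnil (ζ Nat)) (\(x : Type0). x)
  ~> vnil ((\(ζ : Type0). ζ) Nat)
  ~> vnil Nat
type:
  Vec Nat 0


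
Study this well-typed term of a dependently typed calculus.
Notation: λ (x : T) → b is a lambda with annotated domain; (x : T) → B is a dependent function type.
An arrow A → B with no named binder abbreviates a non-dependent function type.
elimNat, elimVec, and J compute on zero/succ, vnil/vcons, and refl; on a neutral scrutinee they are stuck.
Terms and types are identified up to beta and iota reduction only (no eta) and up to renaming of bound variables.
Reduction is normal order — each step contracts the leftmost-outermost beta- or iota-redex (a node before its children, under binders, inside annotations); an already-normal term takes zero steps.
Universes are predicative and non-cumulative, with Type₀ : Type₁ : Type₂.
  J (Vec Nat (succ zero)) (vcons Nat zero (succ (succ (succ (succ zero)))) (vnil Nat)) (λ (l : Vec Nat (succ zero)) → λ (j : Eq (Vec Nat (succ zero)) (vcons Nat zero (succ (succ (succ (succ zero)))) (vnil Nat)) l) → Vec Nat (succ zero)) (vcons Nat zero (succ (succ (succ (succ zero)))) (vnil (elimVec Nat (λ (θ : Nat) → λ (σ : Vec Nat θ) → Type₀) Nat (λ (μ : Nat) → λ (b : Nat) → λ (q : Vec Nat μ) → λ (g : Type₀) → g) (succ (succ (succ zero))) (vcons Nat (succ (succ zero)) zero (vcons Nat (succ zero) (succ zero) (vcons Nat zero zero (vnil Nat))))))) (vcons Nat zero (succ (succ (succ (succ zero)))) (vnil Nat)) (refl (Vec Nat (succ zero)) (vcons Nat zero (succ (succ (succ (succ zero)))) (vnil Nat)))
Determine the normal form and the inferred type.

reduced normal form:
  vcons Nat zero (succ (succ (succ (succ zero)))) (vnil Nat)
type:
  Vec Nat (succ zero)


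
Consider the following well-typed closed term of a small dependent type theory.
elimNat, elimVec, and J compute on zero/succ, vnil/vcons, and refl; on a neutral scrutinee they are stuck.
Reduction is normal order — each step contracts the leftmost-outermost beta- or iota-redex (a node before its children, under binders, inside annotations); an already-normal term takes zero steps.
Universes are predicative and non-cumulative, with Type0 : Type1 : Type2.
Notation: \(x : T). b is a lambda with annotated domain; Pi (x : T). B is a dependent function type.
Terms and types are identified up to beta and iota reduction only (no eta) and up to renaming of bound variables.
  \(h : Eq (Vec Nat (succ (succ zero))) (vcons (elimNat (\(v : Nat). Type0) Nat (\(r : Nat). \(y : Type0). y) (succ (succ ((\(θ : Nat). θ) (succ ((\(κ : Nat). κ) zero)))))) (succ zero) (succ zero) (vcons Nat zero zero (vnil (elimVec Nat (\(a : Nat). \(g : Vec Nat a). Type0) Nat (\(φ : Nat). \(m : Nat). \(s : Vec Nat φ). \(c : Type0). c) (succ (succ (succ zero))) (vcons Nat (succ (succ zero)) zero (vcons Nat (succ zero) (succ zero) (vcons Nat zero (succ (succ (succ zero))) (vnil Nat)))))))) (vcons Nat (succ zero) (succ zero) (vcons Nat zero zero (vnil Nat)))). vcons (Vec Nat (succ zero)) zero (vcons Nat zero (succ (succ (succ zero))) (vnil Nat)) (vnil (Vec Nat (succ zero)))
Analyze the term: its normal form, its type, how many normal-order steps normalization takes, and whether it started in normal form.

normal form:
  \(h : Eq (Vec Nat (succ (succ zero))) (vcons Nat (succ zero) (succ zero) (vcons Nat zero zero (vnil Nat))) (vcons Nat (succ zero) (succ zero) (vcons Nat zero zero (vnil Nat)))). vcons (Vec Nat (succ zero)) zero (vcons Nat zero (succ (succ (succ zero))) (vnil Nat)) (vnil (Vec Nat (succ zero)))
the term's type:
  Pi (h : Eq (Vec Nat (succ (succ zero))) (vcons Nat (succ zero) (succ zero) (vcons Nat zero zero (vnil Nat))) (vcons Nat (succ zero) (succ zero) (vcons Nat zero zero (vnil Nat)))). Vec (Vec Nat (succ zero)) (succ zero)
reduction steps (normal order): 28
term was already normal: no
first redex: an elimNat iota-redex
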